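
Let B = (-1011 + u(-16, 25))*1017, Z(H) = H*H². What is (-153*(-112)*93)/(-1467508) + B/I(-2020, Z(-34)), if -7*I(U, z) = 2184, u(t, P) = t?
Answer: 82539039/24664 ≈ 3346.5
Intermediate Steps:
Z(H) = H³
I(U, z) = -312 (I(U, z) = -⅐*2184 = -312)
B = -1044459 (B = (-1011 - 16)*1017 = -1027*1017 = -1044459)
(-153*(-112)*93)/(-1467508) + B/I(-2020, Z(-34)) = (-153*(-112)*93)/(-1467508) - 1044459/(-312) = (17136*93)*(-1/1467508) - 1044459*(-1/312) = 1593648*(-1/1467508) + 26781/8 = -3348/3083 + 26781/8 = 82539039/24664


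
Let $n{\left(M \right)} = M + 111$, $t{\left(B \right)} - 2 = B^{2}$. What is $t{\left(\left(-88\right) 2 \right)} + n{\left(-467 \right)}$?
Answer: $30622$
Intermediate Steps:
$t{\left(B \right)} = 2 + B^{2}$
$n{\left(M \right)} = 111 + M$
$t{\left(\left(-88\right) 2 \right)} + n{\left(-467 \right)} = \left(2 + \left(\left(-88\right) 2\right)^{2}\right) + \left(111 - 467\right) = \left(2 + \left(-176\right)^{2}\right) - 356 = \left(2 + 30976\right) - 356 = 30978 - 356 = 30622$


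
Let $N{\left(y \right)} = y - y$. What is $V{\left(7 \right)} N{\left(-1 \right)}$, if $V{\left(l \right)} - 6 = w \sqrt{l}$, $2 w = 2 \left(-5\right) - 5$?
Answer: $0$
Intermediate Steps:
$N{\left(y \right)} = 0$
$w = - \frac{15}{2}$ ($w = \frac{2 \left(-5\right) - 5}{2} = \frac{-10 - 5}{2} = \frac{1}{2} \left(-15\right) = - \frac{15}{2} \approx -7.5$)
$V{\left(l \right)} = 6 - \frac{15 \sqrt{l}}{2}$
$V{\left(7 \right)} N{\left(-1 \right)} = \left(6 - \frac{15 \sqrt{7}}{2}\right) 0 = 0$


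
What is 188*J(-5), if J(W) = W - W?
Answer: 0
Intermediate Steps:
J(W) = 0
188*J(-5) = 188*0 = 0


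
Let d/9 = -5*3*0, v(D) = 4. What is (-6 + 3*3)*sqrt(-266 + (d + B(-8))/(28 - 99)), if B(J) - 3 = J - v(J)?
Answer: 3*I*sqrt(1340267)/71 ≈ 48.917*I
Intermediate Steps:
d = 0 (d = 9*(-5*3*0) = 9*(-15*0) = 9*0 = 0)
B(J) = -1 + J (B(J) = 3 + (J - 1*4) = 3 + (J - 4) = 3 + (-4 + J) = -1 + J)
(-6 + 3*3)*sqrt(-266 + (d + B(-8))/(28 - 99)) = (-6 + 3*3)*sqrt(-266 + (0 + (-1 - 8))/(28 - 99)) = (-6 + 9)*sqrt(-266 + (0 - 9)/(-71)) = 3*sqrt(-266 - 9*(-1/71)) = 3*sqrt(-266 + 9/71) = 3*sqrt(-18877/71) = 3*(I*sqrt(1340267)/71) = 3*I*sqrt(1340267)/71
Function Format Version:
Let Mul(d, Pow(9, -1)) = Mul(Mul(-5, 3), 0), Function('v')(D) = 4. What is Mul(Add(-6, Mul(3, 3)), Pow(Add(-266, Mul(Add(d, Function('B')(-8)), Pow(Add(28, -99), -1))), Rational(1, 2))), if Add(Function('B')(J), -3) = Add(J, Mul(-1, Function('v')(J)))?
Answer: Mul(Rational(3, 71), I, Pow(1340267, Rational(1, 2))) ≈ Mul(48.917, I)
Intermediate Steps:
d = 0 (d = Mul(9, Mul(Mul(-5, 3), 0)) = Mul(9, Mul(-15, 0)) = Mul(9, 0) = 0)
Function('B')(J) = Add(-1, J) (Function('B')(J) = Add(3, Add(J, Mul(-1, 4))) = Add(3, Add(J, -4)) = Add(3, Add(-4, J)) = Add(-1, J))
Mul(Add(-6, Mul(3, 3)), Pow(Add(-266, Mul(Add(d, Function('B')(-8)), Pow(Add(28, -99), -1))), Rational(1, 2))) = Mul(Add(-6, Mul(3, 3)), Pow(Add(-266, Mul(Add(0, Add(-1, -8)), Pow(Add(28, -99), -1))), Rational(1, 2))) = Mul(Add(-6, 9), Pow(Add(-266, Mul(Add(0, -9), Pow(-71, -1))), Rational(1, 2))) = Mul(3, Pow(Add(-266, Mul(-9, Rational(-1, 71))), Rational(1, 2))) = Mul(3, Pow(Add(-266, Rational(9, 71)), Rational(1, 2))) = Mul(3, Pow(Rational(-18877, 71), Rational(1, 2))) = Mul(3, Mul(Rational(1, 71), I, Pow(1340267, Rational(1, 2)))) = Mul(Rational(3, 71), I, Pow(1340267, Rational(1, 2)))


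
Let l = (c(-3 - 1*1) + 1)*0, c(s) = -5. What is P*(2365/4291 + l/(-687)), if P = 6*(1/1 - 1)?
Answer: 0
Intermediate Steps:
P = 0 (P = 6*(1 - 1) = 6*0 = 0)
l = 0 (l = (-5 + 1)*0 = -4*0 = 0)
P*(2365/4291 + l/(-687)) = 0*(2365/4291 + 0/(-687)) = 0*(2365*(1/4291) + 0*(-1/687)) = 0*(2365/4291 + 0) = 0*(2365/4291) = 0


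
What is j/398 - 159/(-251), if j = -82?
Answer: 21350/49949 ≈ 0.42744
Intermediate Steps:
j/398 - 159/(-251) = -82/398 - 159/(-251) = -82*1/398 - 159*(-1/251) = -41/199 + 159/251 = 21350/49949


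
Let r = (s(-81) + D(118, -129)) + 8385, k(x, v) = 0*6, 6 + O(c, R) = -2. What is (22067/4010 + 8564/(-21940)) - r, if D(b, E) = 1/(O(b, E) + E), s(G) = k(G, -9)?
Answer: -5050209206551/602658890 ≈ -8379.9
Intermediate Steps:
O(c, R) = -8 (O(c, R) = -6 - 2 = -8)
k(x, v) = 0
s(G) = 0
D(b, E) = 1/(-8 + E)
r = 1148744/137 (r = (0 + 1/(-8 - 129)) + 8385 = (0 + 1/(-137)) + 8385 = (0 - 1/137) + 8385 = -1/137 + 8385 = 1148744/137 ≈ 8385.0)
(22067/4010 + 8564/(-21940)) - r = (22067/4010 + 8564/(-21940)) - 1*1148744/137 = (22067*(1/4010) + 8564*(-1/21940)) - 1148744/137 = (22067/4010 - 2141/5485) - 1148744/137 = 22490417/4398970 - 1148744/137 = -5050209206551/602658890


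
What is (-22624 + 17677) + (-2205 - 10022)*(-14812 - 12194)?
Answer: 330197415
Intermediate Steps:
(-22624 + 17677) + (-2205 - 10022)*(-14812 - 12194) = -4947 - 12227*(-27006) = -4947 + 330202362 = 330197415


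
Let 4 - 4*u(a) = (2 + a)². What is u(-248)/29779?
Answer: -15128/29779 ≈ -0.50801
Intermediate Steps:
u(a) = 1 - (2 + a)²/4
u(-248)/29779 = (1 - (2 - 248)²/4)/29779 = (1 - ¼*(-246)²)*(1/29779) = (1 - ¼*60516)*(1/29779) = (1 - 15129)*(1/29779) = -15128*1/29779 = -15128/29779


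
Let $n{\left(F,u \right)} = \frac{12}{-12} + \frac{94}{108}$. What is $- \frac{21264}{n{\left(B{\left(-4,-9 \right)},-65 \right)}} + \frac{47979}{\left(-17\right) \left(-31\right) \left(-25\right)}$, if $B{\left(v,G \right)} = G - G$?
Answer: $\frac{15127936947}{92225} \approx 1.6403 \cdot 10^{5}$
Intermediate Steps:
$B{\left(v,G \right)} = 0$
$n{\left(F,u \right)} = - \frac{7}{54}$ ($n{\left(F,u \right)} = 12 \left(- \frac{1}{12}\right) + 94 \cdot \frac{1}{108} = -1 + \frac{47}{54} = - \frac{7}{54}$)
$- \frac{21264}{n{\left(B{\left(-4,-9 \right)},-65 \right)}} + \frac{47979}{\left(-17\right) \left(-31\right) \left(-25\right)} = - \frac{21264}{- \frac{7}{54}} + \frac{47979}{\left(-17\right) \left(-31\right) \left(-25\right)} = \left(-21264\right) \left(- \frac{54}{7}\right) + \frac{47979}{527 \left(-25\right)} = \frac{1148256}{7} + \frac{47979}{-13175} = \frac{1148256}{7} + 47979 \left(- \frac{1}{13175}\right) = \frac{1148256}{7} - \frac{47979}{13175} = \frac{15127936947}{92225}$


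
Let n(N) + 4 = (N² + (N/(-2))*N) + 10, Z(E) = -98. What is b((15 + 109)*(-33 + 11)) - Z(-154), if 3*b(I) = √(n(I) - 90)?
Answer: 98 + 2*√930227/3 ≈ 740.99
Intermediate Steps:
n(N) = 6 + N²/2 (n(N) = -4 + ((N² + (N/(-2))*N) + 10) = -4 + ((N² + (N*(-½))*N) + 10) = -4 + ((N² + (-N/2)*N) + 10) = -4 + ((N² - N²/2) + 10) = -4 + (N²/2 + 10) = -4 + (10 + N²/2) = 6 + N²/2)
b(I) = √(-84 + I²/2)/3 (b(I) = √((6 + I²/2) - 90)/3 = √(-84 + I²/2)/3)
b((15 + 109)*(-33 + 11)) - Z(-154) = √(-336 + 2*((15 + 109)*(-33 + 11))²)/6 - 1*(-98) = √(-336 + 2*(124*(-22))²)/6 + 98 = √(-336 + 2*(-2728)²)/6 + 98 = √(-336 + 2*7441984)/6 + 98 = √(-336 + 14883968)/6 + 98 = √14883632/6 + 98 = (4*√930227)/6 + 98 = 2*√930227/3 + 98 = 98 + 2*√930227/3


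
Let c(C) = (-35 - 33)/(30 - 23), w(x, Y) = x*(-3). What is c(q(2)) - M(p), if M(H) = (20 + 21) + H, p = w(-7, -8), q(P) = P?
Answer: -502/7 ≈ -71.714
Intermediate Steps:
w(x, Y) = -3*x
p = 21 (p = -3*(-7) = 21)
M(H) = 41 + H
c(C) = -68/7
c(q(2)) - M(p) = -68/7 - (41 + 21) = -68/7 - 1*62 = -68/7 - 62 = -502/7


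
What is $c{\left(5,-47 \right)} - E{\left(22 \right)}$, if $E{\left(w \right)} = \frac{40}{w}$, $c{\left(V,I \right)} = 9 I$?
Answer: $- \frac{4673}{11} \approx -424.82$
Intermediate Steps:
$c{\left(5,-47 \right)} - E{\left(22 \right)} = 9 \left(-47\right) - \frac{40}{22} = -423 - 40 \cdot \frac{1}{22} = -423 - \frac{20}{11} = - \frac{4673}{11}$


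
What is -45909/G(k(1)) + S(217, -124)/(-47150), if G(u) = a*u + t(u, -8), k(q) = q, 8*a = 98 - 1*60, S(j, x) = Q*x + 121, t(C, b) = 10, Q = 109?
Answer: -1731529419/556370 ≈ -3112.2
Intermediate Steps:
S(j, x) = 121 + 109*x (S(j, x) = 109*x + 121 = 121 + 109*x)
a = 19/4 (a = (98 - 1*60)/8 = (98 - 60)/8 = (⅛)*38 = 19/4 ≈ 4.7500)
G(u) = 10 + 19*u/4 (G(u) = 19*u/4 + 10 = 10 + 19*u/4)
-45909/G(k(1)) + S(217, -124)/(-47150) = -45909/(10 + (19/4)*1) + (121 + 109*(-124))/(-47150) = -45909/(10 + 19/4) + (121 - 13516)*(-1/47150) = -45909/59/4 - 13395*(-1/47150) = -45909*4/59 + 2679/9430 = -183636/59 + 2679/9430 = -1731529419/556370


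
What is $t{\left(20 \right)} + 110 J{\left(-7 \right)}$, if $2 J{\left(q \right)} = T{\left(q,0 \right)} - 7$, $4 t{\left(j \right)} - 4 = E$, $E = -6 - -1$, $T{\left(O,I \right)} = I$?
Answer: $- \frac{1541}{4} \approx -385.25$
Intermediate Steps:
$E = -5$ ($E = -6 + 1 = -5$)
$t{\left(j \right)} = - \frac{1}{4}$ ($t{\left(j \right)} = 1 + \frac{1}{4} \left(-5\right) = 1 - \frac{5}{4} = - \frac{1}{4}$)
$J{\left(q \right)} = - \frac{7}{2}$ ($J{\left(q \right)} = \frac{0 - 7}{2} = \frac{1}{2} \left(-7\right) = - \frac{7}{2}$)
$t{\left(20 \right)} + 110 J{\left(-7 \right)} = - \frac{1}{4} + 110 \left(- \frac{7}{2}\right) = - \frac{1}{4} - 385 = - \frac{1541}{4}$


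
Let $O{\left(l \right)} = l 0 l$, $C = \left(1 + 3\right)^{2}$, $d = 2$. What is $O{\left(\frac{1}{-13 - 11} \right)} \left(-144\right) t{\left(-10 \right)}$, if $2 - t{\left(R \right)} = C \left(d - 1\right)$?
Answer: $0$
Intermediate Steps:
$C = 16$ ($C = 4^{2} = 16$)
$O{\left(l \right)} = 0$ ($O{\left(l \right)} = 0 l = 0$)
$t{\left(R \right)} = -14$ ($t{\left(R \right)} = 2 - 16 \left(2 - 1\right) = 2 - 16 \cdot 1 = 2 - 16 = -14$)
$O{\left(\frac{1}{-13 - 11} \right)} \left(-144\right) t{\left(-10 \right)} = 0 \left(-144\right) \left(-14\right) = 0 \left(-14\right) = 0$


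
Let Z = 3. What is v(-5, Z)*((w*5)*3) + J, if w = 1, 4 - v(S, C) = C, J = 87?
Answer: 102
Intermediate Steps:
v(S, C) = 4 - C
v(-5, Z)*((w*5)*3) + J = (4 - 1*3)*((1*5)*3) + 87 = (4 - 3)*(5*3) + 87 = 1*15 + 87 = 15 + 87 = 102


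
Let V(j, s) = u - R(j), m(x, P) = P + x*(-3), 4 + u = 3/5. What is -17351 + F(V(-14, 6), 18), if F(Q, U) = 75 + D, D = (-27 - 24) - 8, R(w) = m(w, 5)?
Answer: -17335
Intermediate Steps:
u = -17/5 (u = -4 + 3/5 = -4 + 3*(⅕) = -4 + ⅗ = -17/5 ≈ -3.4000)
m(x, P) = P - 3*x
R(w) = 5 - 3*w
D = -59 (D = -51 - 8 = -59)
V(j, s) = -42/5 + 3*j (V(j, s) = -17/5 - (5 - 3*j) = -17/5 + (-5 + 3*j) = -42/5 + 3*j)
F(Q, U) = 16 (F(Q, U) = 75 - 59 = 16)
-17351 + F(V(-14, 6), 18) = -17351 + 16 = -17335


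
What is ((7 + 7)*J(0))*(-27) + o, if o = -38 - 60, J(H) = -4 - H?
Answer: 1414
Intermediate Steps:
o = -98
((7 + 7)*J(0))*(-27) + o = ((7 + 7)*(-4 - 1*0))*(-27) - 98 = (14*(-4 + 0))*(-27) - 98 = (14*(-4))*(-27) - 98 = -56*(-27) - 98 = 1512 - 98 = 1414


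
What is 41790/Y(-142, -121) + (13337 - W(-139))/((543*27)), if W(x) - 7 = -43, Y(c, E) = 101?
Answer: 614033863/1480761 ≈ 414.67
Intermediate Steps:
W(x) = -36 (W(x) = 7 - 43 = -36)
41790/Y(-142, -121) + (13337 - W(-139))/((543*27)) = 41790/101 + (13337 - 1*(-36))/((543*27)) = 41790*(1/101) + (13337 + 36)/14661 = 41790/101 + 13373*(1/14661) = 41790/101 + 13373/14661 = 614033863/1480761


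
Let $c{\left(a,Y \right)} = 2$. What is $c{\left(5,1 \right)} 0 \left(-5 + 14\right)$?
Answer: $0$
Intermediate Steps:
$c{\left(5,1 \right)} 0 \left(-5 + 14\right) = 2 \cdot 0 \left(-5 + 14\right) = 2 \cdot 0 \cdot 9 = 2 \cdot 0 = 0$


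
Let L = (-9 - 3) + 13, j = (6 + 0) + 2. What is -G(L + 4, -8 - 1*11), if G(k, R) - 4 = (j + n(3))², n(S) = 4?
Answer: -148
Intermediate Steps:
j = 8 (j = 6 + 2 = 8)
L = 1 (L = -12 + 13 = 1)
G(k, R) = 148 (G(k, R) = 4 + (8 + 4)² = 4 + 12² = 4 + 144 = 148)
-G(L + 4, -8 - 1*11) = -1*148 = -148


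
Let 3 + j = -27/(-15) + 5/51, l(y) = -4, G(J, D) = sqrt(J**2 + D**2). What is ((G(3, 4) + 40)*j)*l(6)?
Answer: 3372/17 ≈ 198.35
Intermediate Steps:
G(J, D) = sqrt(D**2 + J**2)
j = -281/255 (j = -3 + (-27/(-15) + 5/51) = -3 + (-27*(-1/15) + 5*(1/51)) = -3 + (9/5 + 5/51) = -3 + 484/255 = -281/255 ≈ -1.1020)
((G(3, 4) + 40)*j)*l(6) = ((sqrt(4**2 + 3**2) + 40)*(-281/255))*(-4) = ((sqrt(16 + 9) + 40)*(-281/255))*(-4) = ((sqrt(25) + 40)*(-281/255))*(-4) = ((5 + 40)*(-281/255))*(-4) = (45*(-281/255))*(-4) = -843/17*(-4) = 3372/17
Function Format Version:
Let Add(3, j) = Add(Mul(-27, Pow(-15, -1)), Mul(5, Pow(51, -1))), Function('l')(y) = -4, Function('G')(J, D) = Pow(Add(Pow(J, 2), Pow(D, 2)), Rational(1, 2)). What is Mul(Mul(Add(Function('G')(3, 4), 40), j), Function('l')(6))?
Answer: Rational(3372, 17) ≈ 198.35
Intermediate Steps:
Function('G')(J, D) = Pow(Add(Pow(D, 2), Pow(J, 2)), Rational(1, 2))
j = Rational(-281, 255) (j = Add(-3, Add(Mul(-27, Pow(-15, -1)), Mul(5, Pow(51, -1)))) = Add(-3, Add(Mul(-27, Rational(-1, 15)), Mul(5, Rational(1, 51)))) = Add(-3, Add(Rational(9, 5), Rational(5, 51))) = Add(-3, Rational(484, 255)) = Rational(-281, 255) ≈ -1.1020)
Mul(Mul(Add(Function('G')(3, 4), 40), j), Function('l')(6)) = Mul(Mul(Add(Pow(Add(Pow(4, 2), Pow(3, 2)), Rational(1, 2)), 40), Rational(-281, 255)), -4) = Mul(Mul(Add(Pow(Add(16, 9), Rational(1, 2)), 40), Rational(-281, 255)), -4) = Mul(Mul(Add(Pow(25, Rational(1, 2)), 40), Rational(-281, 255)), -4) = Mul(Mul(Add(5, 40), Rational(-281, 255)), -4) = Mul(Mul(45, Rational(-281, 255)), -4) = Mul(Rational(-843, 17), -4) = Rational(3372, 17)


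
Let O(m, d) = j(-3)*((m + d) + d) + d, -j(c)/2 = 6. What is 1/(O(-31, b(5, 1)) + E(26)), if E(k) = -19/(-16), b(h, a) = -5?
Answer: 16/7811 ≈ 0.0020484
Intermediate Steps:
j(c) = -12 (j(c) = -2*6 = -12)
E(k) = 19/16 (E(k) = -19*(-1/16) = 19/16)
O(m, d) = -23*d - 12*m (O(m, d) = -12*((m + d) + d) + d = -12*((d + m) + d) + d = -12*(m + 2*d) + d = (-24*d - 12*m) + d = -23*d - 12*m)
1/(O(-31, b(5, 1)) + E(26)) = 1/((-23*(-5) - 12*(-31)) + 19/16) = 1/((115 + 372) + 19/16) = 1/(487 + 19/16) = 1/(7811/16) = 16/7811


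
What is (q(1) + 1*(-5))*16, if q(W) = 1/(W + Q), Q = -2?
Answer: -96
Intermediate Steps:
q(W) = 1/(-2 + W) (q(W) = 1/(W - 2) = 1/(-2 + W))
(q(1) + 1*(-5))*16 = (1/(-2 + 1) + 1*(-5))*16 = (1/(-1) - 5)*16 = (-1 - 5)*16 = -6*16 = -96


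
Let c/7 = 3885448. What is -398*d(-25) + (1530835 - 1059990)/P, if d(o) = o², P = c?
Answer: -6765535859155/27198136 ≈ -2.4875e+5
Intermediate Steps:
c = 27198136 (c = 7*3885448 = 27198136)
P = 27198136
-398*d(-25) + (1530835 - 1059990)/P = -398*(-25)² + (1530835 - 1059990)/27198136 = -398*625 + 470845*(1/27198136) = -248750 + 470845/27198136 = -6765535859155/27198136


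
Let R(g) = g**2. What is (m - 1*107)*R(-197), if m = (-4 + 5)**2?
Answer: -4113754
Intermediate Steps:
m = 1 (m = 1**2 = 1)
(m - 1*107)*R(-197) = (1 - 1*107)*(-197)**2 = (1 - 107)*38809 = -106*38809 = -4113754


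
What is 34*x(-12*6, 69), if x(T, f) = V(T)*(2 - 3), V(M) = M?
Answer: 2448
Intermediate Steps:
x(T, f) = -T (x(T, f) = T*(2 - 3) = T*(-1) = -T)
34*x(-12*6, 69) = 34*(-(-12)*6) = 34*(-1*(-72)) = 34*72 = 2448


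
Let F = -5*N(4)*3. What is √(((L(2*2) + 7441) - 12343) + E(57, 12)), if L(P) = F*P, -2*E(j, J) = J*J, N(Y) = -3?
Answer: I*√4794 ≈ 69.239*I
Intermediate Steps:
E(j, J) = -J²/2 (E(j, J) = -J*J/2 = -J²/2)
F = 45 (F = -5*(-3)*3 = 15*3 = 45)
L(P) = 45*P
√(((L(2*2) + 7441) - 12343) + E(57, 12)) = √(((45*(2*2) + 7441) - 12343) - ½*12²) = √(((45*4 + 7441) - 12343) - ½*144) = √(((180 + 7441) - 12343) - 72) = √((7621 - 12343) - 72) = √(-4722 - 72) = √(-4794) = I*√4794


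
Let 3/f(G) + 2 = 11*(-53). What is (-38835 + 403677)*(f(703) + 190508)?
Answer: 4517845661226/65 ≈ 6.9505e+10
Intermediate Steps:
f(G) = -1/195 (f(G) = 3/(-2 + 11*(-53)) = 3/(-2 - 583) = 3/(-585) = 3*(-1/585) = -1/195)
(-38835 + 403677)*(f(703) + 190508) = (-38835 + 403677)*(-1/195 + 190508) = 364842*(37149059/195) = 4517845661226/65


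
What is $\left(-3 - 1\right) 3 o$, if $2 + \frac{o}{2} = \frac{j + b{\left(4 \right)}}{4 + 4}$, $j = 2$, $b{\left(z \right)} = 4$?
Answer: $30$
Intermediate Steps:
$o = - \frac{5}{2}$ ($o = -4 + 2 \frac{2 + 4}{4 + 4} = -4 + 2 \cdot \frac{6}{8} = -4 + 2 \cdot 6 \cdot \frac{1}{8} = -4 + 2 \cdot \frac{3}{4} = -4 + \frac{3}{2} = - \frac{5}{2} \approx -2.5$)
$\left(-3 - 1\right) 3 o = \left(-3 - 1\right) 3 \left(- \frac{5}{2}\right) = \left(-4\right) 3 \left(- \frac{5}{2}\right) = \left(-12\right) \left(- \frac{5}{2}\right) = 30$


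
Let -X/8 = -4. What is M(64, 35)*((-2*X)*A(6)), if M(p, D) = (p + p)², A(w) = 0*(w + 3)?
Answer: 0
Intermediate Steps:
A(w) = 0 (A(w) = 0*(3 + w) = 0)
X = 32 (X = -8*(-4) = 32)
M(p, D) = 4*p² (M(p, D) = (2*p)² = 4*p²)
M(64, 35)*((-2*X)*A(6)) = (4*64²)*(-2*32*0) = (4*4096)*(-64*0) = 16384*0 = 0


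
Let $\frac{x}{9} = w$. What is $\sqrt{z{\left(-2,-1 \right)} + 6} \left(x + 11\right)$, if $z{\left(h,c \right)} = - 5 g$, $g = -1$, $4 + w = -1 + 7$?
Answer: $29 \sqrt{11} \approx 96.182$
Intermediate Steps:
$w = 2$ ($w = -4 + \left(-1 + 7\right) = -4 + 6 = 2$)
$z{\left(h,c \right)} = 5$ ($z{\left(h,c \right)} = \left(-5\right) \left(-1\right) = 5$)
$x = 18$ ($x = 9 \cdot 2 = 18$)
$\sqrt{z{\left(-2,-1 \right)} + 6} \left(x + 11\right) = \sqrt{5 + 6} \left(18 + 11\right) = \sqrt{11} \cdot 29 = 29 \sqrt{11}$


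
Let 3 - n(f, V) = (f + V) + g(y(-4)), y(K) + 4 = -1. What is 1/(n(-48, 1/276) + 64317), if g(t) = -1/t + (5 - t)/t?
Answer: 1380/88830319 ≈ 1.5535e-5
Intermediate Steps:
y(K) = -5 (y(K) = -4 - 1 = -5)
g(t) = -1/t + (5 - t)/t
n(f, V) = 24/5 - V - f (n(f, V) = 3 - ((f + V) + (4 - 1*(-5))/(-5)) = 3 - ((V + f) - (4 + 5)/5) = 3 - ((V + f) - 1/5*9) = 3 - ((V + f) - 9/5) = 3 - (-9/5 + V + f) = 3 + (9/5 - V - f) = 24/5 - V - f)
1/(n(-48, 1/276) + 64317) = 1/((24/5 - 1/276 - 1*(-48)) + 64317) = 1/((24/5 - 1*1/276 + 48) + 64317) = 1/((24/5 - 1/276 + 48) + 64317) = 1/(72859/1380 + 64317) = 1/(88830319/1380) = 1380/88830319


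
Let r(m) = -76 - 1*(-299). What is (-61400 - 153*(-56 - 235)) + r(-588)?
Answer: -16654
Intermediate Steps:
r(m) = 223 (r(m) = -76 + 299 = 223)
(-61400 - 153*(-56 - 235)) + r(-588) = (-61400 - 153*(-56 - 235)) + 223 = (-61400 - 153*(-291)) + 223 = (-61400 + 44523) + 223 = -16877 + 223 = -16654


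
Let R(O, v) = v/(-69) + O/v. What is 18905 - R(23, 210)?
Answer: 91325321/4830 ≈ 18908.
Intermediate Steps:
R(O, v) = -v/69 + O/v (R(O, v) = v*(-1/69) + O/v = -v/69 + O/v)
18905 - R(23, 210) = 18905 - (-1/69*210 + 23/210) = 18905 - (-70/23 + 23*(1/210)) = 18905 - (-70/23 + 23/210) = 18905 - 1*(-14171/4830) = 18905 + 14171/4830 = 91325321/4830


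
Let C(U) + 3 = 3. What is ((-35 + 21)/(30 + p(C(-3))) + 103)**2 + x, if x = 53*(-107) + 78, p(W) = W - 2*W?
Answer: 1107019/225 ≈ 4920.1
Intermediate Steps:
C(U) = 0 (C(U) = -3 + 3 = 0)
p(W) = -W
x = -5593 (x = -5671 + 78 = -5593)
((-35 + 21)/(30 + p(C(-3))) + 103)**2 + x = ((-35 + 21)/(30 - 1*0) + 103)**2 - 5593 = (-14/(30 + 0) + 103)**2 - 5593 = (-14/30 + 103)**2 - 5593 = (-14*1/30 + 103)**2 - 5593 = (-7/15 + 103)**2 - 5593 = (1538/15)**2 - 5593 = 2365444/225 - 5593 = 1107019/225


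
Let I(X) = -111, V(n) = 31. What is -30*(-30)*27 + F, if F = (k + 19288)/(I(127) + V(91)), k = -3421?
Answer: 1928133/80 ≈ 24102.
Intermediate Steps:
F = -15867/80 (F = (-3421 + 19288)/(-111 + 31) = 15867/(-80) = 15867*(-1/80) = -15867/80 ≈ -198.34)
-30*(-30)*27 + F = -30*(-30)*27 - 15867/80 = 900*27 - 15867/80 = 24300 - 15867/80 = 1928133/80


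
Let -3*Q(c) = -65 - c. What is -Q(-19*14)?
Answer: 67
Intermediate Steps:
Q(c) = 65/3 + c/3 (Q(c) = -(-65 - c)/3 = 65/3 + c/3)
-Q(-19*14) = -(65/3 + (-19*14)/3) = -(65/3 + (⅓)*(-266)) = -(65/3 - 266/3) = -1*(-67) = 67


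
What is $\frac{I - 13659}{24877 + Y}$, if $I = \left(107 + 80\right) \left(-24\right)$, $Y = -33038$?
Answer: $\frac{18147}{8161} \approx 2.2236$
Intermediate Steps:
$I = -4488$ ($I = 187 \left(-24\right) = -4488$)
$\frac{I - 13659}{24877 + Y} = \frac{-4488 - 13659}{24877 - 33038} = - \frac{18147}{-8161} = \left(-18147\right) \left(- \frac{1}{8161}\right) = \frac{18147}{8161}$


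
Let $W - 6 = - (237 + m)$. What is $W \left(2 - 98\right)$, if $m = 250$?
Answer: $46176$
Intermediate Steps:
$W = -481$ ($W = 6 - \left(237 + 250\right) = 6 - 487 = -481$)
$W \left(2 - 98\right) = - 481 \left(2 - 98\right) = \left(-481\right) \left(-96\right) = 46176$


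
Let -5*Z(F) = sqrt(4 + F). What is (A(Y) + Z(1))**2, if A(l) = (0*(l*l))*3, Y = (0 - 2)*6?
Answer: 1/5 ≈ 0.20000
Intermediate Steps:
Y = -12 (Y = -2*6 = -12)
Z(F) = -sqrt(4 + F)/5
A(l) = 0 (A(l) = (0*l**2)*3 = 0*3 = 0)
(A(Y) + Z(1))**2 = (0 - sqrt(4 + 1)/5)**2 = (0 - sqrt(5)/5)**2 = (-sqrt(5)/5)**2 = 1/5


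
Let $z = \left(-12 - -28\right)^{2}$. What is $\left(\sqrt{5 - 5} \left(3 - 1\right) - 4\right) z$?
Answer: $-1024$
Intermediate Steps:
$z = 256$ ($z = \left(-12 + 28\right)^{2} = 16^{2} = 256$)
$\left(\sqrt{5 - 5} \left(3 - 1\right) - 4\right) z = \left(\sqrt{5 - 5} \left(3 - 1\right) - 4\right) 256 = \left(\sqrt{0} \cdot 2 - 4\right) 256 = \left(0 \cdot 2 - 4\right) 256 = \left(0 - 4\right) 256 = \left(-4\right) 256 = -1024$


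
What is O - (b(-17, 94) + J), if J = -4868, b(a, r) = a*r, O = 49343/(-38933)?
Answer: 251691435/38933 ≈ 6464.7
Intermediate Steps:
O = -49343/38933 (O = 49343*(-1/38933) = -49343/38933 ≈ -1.2674)
O - (b(-17, 94) + J) = -49343/38933 - (-17*94 - 4868) = -49343/38933 - (-1598 - 4868) = -49343/38933 - 1*(-6466) = -49343/38933 + 6466 = 251691435/38933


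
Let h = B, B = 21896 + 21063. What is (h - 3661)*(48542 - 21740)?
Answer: 1053264996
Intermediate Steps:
B = 42959
h = 42959
(h - 3661)*(48542 - 21740) = (42959 - 3661)*(48542 - 21740) = 39298*26802 = 1053264996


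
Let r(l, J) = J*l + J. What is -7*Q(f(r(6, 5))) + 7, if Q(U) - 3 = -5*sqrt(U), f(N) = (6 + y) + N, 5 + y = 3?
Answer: -14 + 35*sqrt(39) ≈ 204.57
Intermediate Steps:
y = -2 (y = -5 + 3 = -2)
r(l, J) = J + J*l
f(N) = 4 + N (f(N) = (6 - 2) + N = 4 + N)
Q(U) = 3 - 5*sqrt(U)
-7*Q(f(r(6, 5))) + 7 = -7*(3 - 5*sqrt(4 + 5*(1 + 6))) + 7 = -7*(3 - 5*sqrt(4 + 5*7)) + 7 = -7*(3 - 5*sqrt(4 + 35)) + 7 = -7*(3 - 5*sqrt(39)) + 7 = (-21 + 35*sqrt(39)) + 7 = -14 + 35*sqrt(39)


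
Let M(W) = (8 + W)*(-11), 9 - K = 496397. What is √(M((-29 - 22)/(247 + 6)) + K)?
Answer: I*√262634631/23 ≈ 704.61*I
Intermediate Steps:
K = -496388 (K = 9 - 1*496397 = 9 - 496397 = -496388)
M(W) = -88 - 11*W
√(M((-29 - 22)/(247 + 6)) + K) = √((-88 - 11*(-29 - 22)/(247 + 6)) - 496388) = √((-88 - (-561)/253) - 496388) = √((-88 - 11*(-51/253)) - 496388) = √((-88 + 51/23) - 496388) = √(-1973/23 - 496388) = √(-11418897/23) = I*√262634631/23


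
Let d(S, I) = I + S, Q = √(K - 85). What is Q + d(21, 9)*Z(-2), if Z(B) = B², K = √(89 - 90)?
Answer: 120 + √(-85 + I) ≈ 120.05 + 9.2197*I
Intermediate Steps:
K = I (K = √(-1) = I ≈ 1.0*I)
Q = √(-85 + I) (Q = √(I - 85) = √(-85 + I) ≈ 0.05423 + 9.2197*I)
Q + d(21, 9)*Z(-2) = √(-85 + I) + (9 + 21)*(-2)² = √(-85 + I) + 30*4 = √(-85 + I) + 120 = 120 + √(-85 + I)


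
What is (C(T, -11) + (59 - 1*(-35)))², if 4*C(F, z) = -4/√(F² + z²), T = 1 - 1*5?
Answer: (12878 - √137)²/18769 ≈ 8819.9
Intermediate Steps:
T = -4 (T = 1 - 5 = -4)
C(F, z) = -1/√(F² + z²) (C(F, z) = (-4/√(F² + z²))/4 = -1/√(F² + z²))
(C(T, -11) + (59 - 1*(-35)))² = (-1/√((-4)² + (-11)²) + (59 - 1*(-35)))² = (-1/√(16 + 121) + (59 + 35))² = (-1/√137 + 94)² = (-√137/137 + 94)² = (94 - √137/137)²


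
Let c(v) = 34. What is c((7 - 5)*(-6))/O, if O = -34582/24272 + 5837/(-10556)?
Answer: -83762672/4872339 ≈ -17.191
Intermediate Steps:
O = -4872339/2463608 (O = -34582*1/24272 + 5837*(-1/10556) = -17291/12136 - 449/812 = -4872339/2463608 ≈ -1.9777)
c((7 - 5)*(-6))/O = 34/(-4872339/2463608) = 34*(-2463608/4872339) = -83762672/4872339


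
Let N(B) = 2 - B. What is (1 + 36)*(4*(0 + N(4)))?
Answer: -296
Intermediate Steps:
(1 + 36)*(4*(0 + N(4))) = (1 + 36)*(4*(0 + (2 - 1*4))) = 37*(4*(0 + (2 - 4))) = 37*(4*(0 - 2)) = 37*(4*(-2)) = 37*(-8) = -296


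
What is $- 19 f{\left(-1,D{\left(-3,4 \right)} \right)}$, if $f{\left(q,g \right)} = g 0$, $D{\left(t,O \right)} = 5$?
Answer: $0$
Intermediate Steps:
$f{\left(q,g \right)} = 0$
$- 19 f{\left(-1,D{\left(-3,4 \right)} \right)} = \left(-19\right) 0 = 0$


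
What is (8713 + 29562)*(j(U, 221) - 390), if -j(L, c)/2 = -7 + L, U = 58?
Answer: -18831300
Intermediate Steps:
j(L, c) = 14 - 2*L (j(L, c) = -2*(-7 + L) = 14 - 2*L)
(8713 + 29562)*(j(U, 221) - 390) = (8713 + 29562)*((14 - 2*58) - 390) = 38275*((14 - 116) - 390) = 38275*(-102 - 390) = 38275*(-492) = -18831300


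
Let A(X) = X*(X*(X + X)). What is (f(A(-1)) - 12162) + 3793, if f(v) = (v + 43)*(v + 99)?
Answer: -4392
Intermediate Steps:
A(X) = 2*X³ (A(X) = X*(X*(2*X)) = X*(2*X²) = 2*X³)
f(v) = (43 + v)*(99 + v)
(f(A(-1)) - 12162) + 3793 = ((4257 + (2*(-1)³)² + 142*(2*(-1)³)) - 12162) + 3793 = ((4257 + (2*(-1))² + 142*(2*(-1))) - 12162) + 3793 = ((4257 + (-2)² + 142*(-2)) - 12162) + 3793 = ((4257 + 4 - 284) - 12162) + 3793 = (3977 - 12162) + 3793 = -8185 + 3793 = -4392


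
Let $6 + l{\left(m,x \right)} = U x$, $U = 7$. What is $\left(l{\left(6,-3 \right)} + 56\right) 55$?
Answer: $1595$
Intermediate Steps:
$l{\left(m,x \right)} = -6 + 7 x$
$\left(l{\left(6,-3 \right)} + 56\right) 55 = \left(\left(-6 + 7 \left(-3\right)\right) + 56\right) 55 = \left(\left(-6 - 21\right) + 56\right) 55 = \left(-27 + 56\right) 55 = 29 \cdot 55 = 1595$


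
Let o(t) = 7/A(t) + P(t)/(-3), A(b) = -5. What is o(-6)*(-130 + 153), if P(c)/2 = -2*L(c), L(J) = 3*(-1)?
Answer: -621/5 ≈ -124.20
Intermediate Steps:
L(J) = -3
P(c) = 12 (P(c) = 2*(-2*(-3)) = 2*6 = 12)
o(t) = -27/5 (o(t) = 7/(-5) + 12/(-3) = 7*(-1/5) + 12*(-1/3) = -7/5 - 4 = -27/5)
o(-6)*(-130 + 153) = -27*(-130 + 153)/5 = -27/5*23 = -621/5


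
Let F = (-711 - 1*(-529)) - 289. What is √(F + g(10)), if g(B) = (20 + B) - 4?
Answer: I*√445 ≈ 21.095*I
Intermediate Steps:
F = -471 (F = (-711 + 529) - 289 = -182 - 289 = -471)
g(B) = 16 + B
√(F + g(10)) = √(-471 + (16 + 10)) = √(-471 + 26) = √(-445) = I*√445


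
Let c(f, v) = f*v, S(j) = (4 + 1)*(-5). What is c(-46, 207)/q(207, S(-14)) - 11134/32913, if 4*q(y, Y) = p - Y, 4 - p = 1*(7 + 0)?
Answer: -626917646/362043 ≈ -1731.6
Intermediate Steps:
S(j) = -25 (S(j) = 5*(-5) = -25)
p = -3 (p = 4 - (7 + 0) = 4 - 7 = -3)
q(y, Y) = -¾ - Y/4 (q(y, Y) = (-3 - Y)/4 = -¾ - Y/4)
c(-46, 207)/q(207, S(-14)) - 11134/32913 = (-46*207)/(-¾ - ¼*(-25)) - 11134/32913 = -9522/(-¾ + 25/4) - 11134*1/32913 = -9522/11/2 - 11134/32913 = -9522*2/11 - 11134/32913 = -19044/11 - 11134/32913 = -626917646/362043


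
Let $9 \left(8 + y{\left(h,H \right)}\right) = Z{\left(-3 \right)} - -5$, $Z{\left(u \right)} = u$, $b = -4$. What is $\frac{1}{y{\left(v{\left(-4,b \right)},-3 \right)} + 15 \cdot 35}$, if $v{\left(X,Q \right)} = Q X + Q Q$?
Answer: $\frac{9}{4655} \approx 0.0019334$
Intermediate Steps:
$v{\left(X,Q \right)} = Q^{2} + Q X$ ($v{\left(X,Q \right)} = Q X + Q^{2} = Q^{2} + Q X$)
$y{\left(h,H \right)} = - \frac{70}{9}$ ($y{\left(h,H \right)} = -8 + \frac{-3 - -5}{9} = -8 + \frac{-3 + 5}{9} = -8 + \frac{1}{9} \cdot 2 = -8 + \frac{2}{9} = - \frac{70}{9}$)
$\frac{1}{y{\left(v{\left(-4,b \right)},-3 \right)} + 15 \cdot 35} = \frac{1}{- \frac{70}{9} + 15 \cdot 35} = \frac{1}{- \frac{70}{9} + 525} = \frac{1}{\frac{4655}{9}} = \frac{9}{4655}$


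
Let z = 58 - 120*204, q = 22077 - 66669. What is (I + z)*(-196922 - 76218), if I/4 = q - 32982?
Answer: 91424874520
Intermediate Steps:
q = -44592
z = -24422 (z = 58 - 24480 = -24422)
I = -310296 (I = 4*(-44592 - 32982) = 4*(-77574) = -310296)
(I + z)*(-196922 - 76218) = (-310296 - 24422)*(-196922 - 76218) = -334718*(-273140) = 91424874520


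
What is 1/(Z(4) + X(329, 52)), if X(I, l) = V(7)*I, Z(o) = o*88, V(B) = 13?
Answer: 1/4629 ≈ 0.00021603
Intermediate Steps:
Z(o) = 88*o
X(I, l) = 13*I
1/(Z(4) + X(329, 52)) = 1/(88*4 + 13*329) = 1/(352 + 4277) = 1/4629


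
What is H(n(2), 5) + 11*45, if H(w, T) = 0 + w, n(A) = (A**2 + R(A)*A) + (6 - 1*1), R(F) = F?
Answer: 508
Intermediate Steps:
n(A) = 5 + 2*A**2 (n(A) = (A**2 + A*A) + (6 - 1*1) = (A**2 + A**2) + (6 - 1) = 2*A**2 + 5 = 5 + 2*A**2)
H(w, T) = w
H(n(2), 5) + 11*45 = (5 + 2*2**2) + 11*45 = (5 + 2*4) + 495 = (5 + 8) + 495 = 13 + 495 = 508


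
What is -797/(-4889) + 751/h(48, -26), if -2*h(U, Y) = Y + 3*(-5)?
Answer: 7375955/200449 ≈ 36.797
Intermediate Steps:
h(U, Y) = 15/2 - Y/2 (h(U, Y) = -(Y + 3*(-5))/2 = -(Y - 15)/2 = -(-15 + Y)/2 = 15/2 - Y/2)
-797/(-4889) + 751/h(48, -26) = -797/(-4889) + 751/(15/2 - 1/2*(-26)) = -797*(-1/4889) + 751/(15/2 + 13) = 797/4889 + 751/(41/2) = 797/4889 + 751*(2/41) = 797/4889 + 1502/41 = 7375955/200449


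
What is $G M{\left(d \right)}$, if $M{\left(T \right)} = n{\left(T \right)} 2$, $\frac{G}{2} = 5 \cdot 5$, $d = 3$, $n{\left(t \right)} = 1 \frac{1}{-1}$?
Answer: $-100$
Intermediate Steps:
$n{\left(t \right)} = -1$ ($n{\left(t \right)} = 1 \left(-1\right) = -1$)
$G = 50$ ($G = 2 \cdot 5 \cdot 5 = 2 \cdot 25 = 50$)
$M{\left(T \right)} = -2$ ($M{\left(T \right)} = \left(-1\right) 2 = -2$)
$G M{\left(d \right)} = 50 \left(-2\right) = -100$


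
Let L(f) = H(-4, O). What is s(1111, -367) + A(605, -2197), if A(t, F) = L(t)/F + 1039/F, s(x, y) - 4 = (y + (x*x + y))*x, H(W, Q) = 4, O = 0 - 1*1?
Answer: 3011021807674/2197 ≈ 1.3705e+9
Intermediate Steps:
O = -1 (O = 0 - 1 = -1)
L(f) = 4
s(x, y) = 4 + x*(x² + 2*y) (s(x, y) = 4 + (y + (x*x + y))*x = 4 + (y + (x² + y))*x = 4 + (y + (y + x²))*x = 4 + (x² + 2*y)*x = 4 + x*(x² + 2*y))
A(t, F) = 1043/F (A(t, F) = 4/F + 1039/F = 1043/F)
s(1111, -367) + A(605, -2197) = (4 + 1111³ + 2*1111*(-367)) + 1043/(-2197) = (4 + 1371330631 - 815474) + 1043*(-1/2197) = 1370515161 - 1043/2197 = 3011021807674/2197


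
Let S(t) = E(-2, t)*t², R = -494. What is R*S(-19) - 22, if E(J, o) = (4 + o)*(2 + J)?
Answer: -22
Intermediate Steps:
E(J, o) = (2 + J)*(4 + o)
S(t) = 0 (S(t) = (8 + 2*t + 4*(-2) - 2*t)*t² = (8 + 2*t - 8 - 2*t)*t² = 0*t² = 0)
R*S(-19) - 22 = -494*0 - 22 = 0 - 22 = -22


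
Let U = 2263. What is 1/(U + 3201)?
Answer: 1/5464 ≈ 0.00018302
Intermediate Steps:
1/(U + 3201) = 1/(2263 + 3201) = 1/5464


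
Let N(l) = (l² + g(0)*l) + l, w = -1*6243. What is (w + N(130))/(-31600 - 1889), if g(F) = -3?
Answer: -10397/33489 ≈ -0.31046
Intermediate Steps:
w = -6243
N(l) = l² - 2*l (N(l) = (l² - 3*l) + l = l² - 2*l)
(w + N(130))/(-31600 - 1889) = (-6243 + 130*(-2 + 130))/(-31600 - 1889) = (-6243 + 130*128)/(-33489) = (-6243 + 16640)*(-1/33489) = 10397*(-1/33489) = -10397/33489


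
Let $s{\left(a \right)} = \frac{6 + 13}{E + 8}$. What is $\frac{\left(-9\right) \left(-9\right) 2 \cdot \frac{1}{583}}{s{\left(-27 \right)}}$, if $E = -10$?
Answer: $- \frac{324}{11077} \approx -0.02925$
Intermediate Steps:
$s{\left(a \right)} = - \frac{19}{2}$ ($s{\left(a \right)} = \frac{6 + 13}{-10 + 8} = \frac{19}{-2} = 19 \left(- \frac{1}{2}\right) = - \frac{19}{2}$)
$\frac{\left(-9\right) \left(-9\right) 2 \cdot \frac{1}{583}}{s{\left(-27 \right)}} = \frac{\left(-9\right) \left(-9\right) 2 \cdot \frac{1}{583}}{- \frac{19}{2}} = 81 \cdot 2 \cdot \frac{1}{583} \left(- \frac{2}{19}\right) = 162 \cdot \frac{1}{583} \left(- \frac{2}{19}\right) = \frac{162}{583} \left(- \frac{2}{19}\right) = - \frac{324}{11077}$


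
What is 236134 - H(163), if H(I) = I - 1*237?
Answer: 236208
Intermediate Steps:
H(I) = -237 + I (H(I) = I - 237 = -237 + I)
236134 - H(163) = 236134 - (-237 + 163) = 236134 - 1*(-74) = 236134 + 74 = 236208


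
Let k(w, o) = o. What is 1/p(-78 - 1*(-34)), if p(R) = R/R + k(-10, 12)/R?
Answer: 11/8 ≈ 1.3750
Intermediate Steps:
p(R) = 1 + 12/R (p(R) = R/R + 12/R = 1 + 12/R)
1/p(-78 - 1*(-34)) = 1/((12 + (-78 - 1*(-34)))/(-78 - 1*(-34))) = 1/((12 + (-78 + 34))/(-78 + 34)) = 1/((12 - 44)/(-44)) = 1/(-1/44*(-32)) = 1/(8/11) = 11/8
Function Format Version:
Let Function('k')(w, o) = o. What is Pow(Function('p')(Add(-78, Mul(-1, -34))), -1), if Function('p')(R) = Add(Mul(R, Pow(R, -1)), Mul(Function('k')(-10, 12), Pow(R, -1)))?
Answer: Rational(11, 8) ≈ 1.3750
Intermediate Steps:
Function('p')(R) = Add(1, Mul(12, Pow(R, -1))) (Function('p')(R) = Add(Mul(R, Pow(R, -1)), Mul(12, Pow(R, -1))) = Add(1, Mul(12, Pow(R, -1))))
Pow(Function('p')(Add(-78, Mul(-1, -34))), -1) = Pow(Mul(Pow(Add(-78, Mul(-1, -34)), -1), Add(12, Add(-78, Mul(-1, -34)))), -1) = Pow(Mul(Pow(Add(-78, 34), -1), Add(12, Add(-78, 34))), -1) = Pow(Mul(Pow(-44, -1), Add(12, -44)), -1) = Pow(Mul(Rational(-1, 44), -32), -1) = Pow(Rational(8, 11), -1) = Rational(11, 8)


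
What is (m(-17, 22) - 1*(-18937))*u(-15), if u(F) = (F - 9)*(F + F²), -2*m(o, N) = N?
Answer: -95387040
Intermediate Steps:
m(o, N) = -N/2
u(F) = (-9 + F)*(F + F²)
(m(-17, 22) - 1*(-18937))*u(-15) = (-½*22 - 1*(-18937))*(-15*(-9 + (-15)² - 8*(-15))) = (-11 + 18937)*(-15*(-9 + 225 + 120)) = 18926*(-15*336) = 18926*(-5040) = -95387040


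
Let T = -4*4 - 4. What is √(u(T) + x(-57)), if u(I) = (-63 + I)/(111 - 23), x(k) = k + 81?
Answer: √44638/44 ≈ 4.8018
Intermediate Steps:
T = -20 (T = -16 - 4 = -20)
x(k) = 81 + k
u(I) = -63/88 + I/88 (u(I) = (-63 + I)/88 = (-63 + I)*(1/88) = -63/88 + I/88)
√(u(T) + x(-57)) = √((-63/88 + (1/88)*(-20)) + (81 - 57)) = √((-63/88 - 5/22) + 24) = √(-83/88 + 24) = √(2029/88) = √44638/44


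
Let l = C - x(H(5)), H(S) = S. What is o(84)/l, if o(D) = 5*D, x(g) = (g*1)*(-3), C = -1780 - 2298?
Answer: -420/4063 ≈ -0.10337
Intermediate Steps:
C = -4078
x(g) = -3*g (x(g) = g*(-3) = -3*g)
l = -4063 (l = -4078 - (-3)*5 = -4078 - 1*(-15) = -4078 + 15 = -4063)
o(84)/l = (5*84)/(-4063) = 420*(-1/4063) = -420/4063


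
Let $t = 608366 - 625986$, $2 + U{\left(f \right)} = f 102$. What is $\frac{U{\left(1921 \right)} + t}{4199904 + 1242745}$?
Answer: $\frac{178320}{5442649} \approx 0.032763$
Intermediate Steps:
$U{\left(f \right)} = -2 + 102 f$ ($U{\left(f \right)} = -2 + f 102 = -2 + 102 f$)
$t = -17620$ ($t = 608366 - 625986 = -17620$)
$\frac{U{\left(1921 \right)} + t}{4199904 + 1242745} = \frac{\left(-2 + 102 \cdot 1921\right) - 17620}{4199904 + 1242745} = \frac{\left(-2 + 195942\right) - 17620}{5442649} = \left(195940 - 17620\right) \frac{1}{5442649} = 178320 \cdot \frac{1}{5442649} = \frac{178320}{5442649}$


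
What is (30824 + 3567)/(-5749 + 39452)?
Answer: 34391/33703 ≈ 1.0204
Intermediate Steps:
(30824 + 3567)/(-5749 + 39452) = 34391/33703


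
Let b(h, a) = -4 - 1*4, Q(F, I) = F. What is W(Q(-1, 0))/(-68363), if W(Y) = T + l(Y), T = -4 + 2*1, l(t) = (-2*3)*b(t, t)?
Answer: -46/68363 ≈ -0.00067288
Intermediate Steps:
b(h, a) = -8 (b(h, a) = -4 - 4 = -8)
l(t) = 48 (l(t) = -2*3*(-8) = -6*(-8) = 48)
T = -2 (T = -4 + 2 = -2)
W(Y) = 46 (W(Y) = -2 + 48 = 46)
W(Q(-1, 0))/(-68363) = 46/(-68363) = 46*(-1/68363) = -46/68363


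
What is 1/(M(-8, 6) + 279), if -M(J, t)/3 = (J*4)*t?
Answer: 1/855 ≈ 0.0011696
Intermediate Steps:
M(J, t) = -12*J*t (M(J, t) = -3*J*4*t = -3*4*J*t = -12*J*t)
1/(M(-8, 6) + 279) = 1/(-12*(-8)*6 + 279) = 1/(576 + 279) = 1/855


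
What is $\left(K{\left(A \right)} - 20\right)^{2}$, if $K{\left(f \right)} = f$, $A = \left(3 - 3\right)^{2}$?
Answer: $400$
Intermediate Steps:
$A = 0$ ($A = 0^{2} = 0$)
$\left(K{\left(A \right)} - 20\right)^{2} = \left(0 - 20\right)^{2} = \left(-20\right)^{2} = 400$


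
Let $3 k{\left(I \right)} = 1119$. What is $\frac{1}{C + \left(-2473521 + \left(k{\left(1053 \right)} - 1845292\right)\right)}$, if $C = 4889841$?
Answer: $\frac{1}{571401} \approx 1.7501 \cdot 10^{-6}$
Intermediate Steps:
$k{\left(I \right)} = 373$ ($k{\left(I \right)} = \frac{1}{3} \cdot 1119 = 373$)
$\frac{1}{C + \left(-2473521 + \left(k{\left(1053 \right)} - 1845292\right)\right)} = \frac{1}{4889841 + \left(-2473521 + \left(373 - 1845292\right)\right)} = \frac{1}{4889841 - 4318440} = \frac{1}{571401}$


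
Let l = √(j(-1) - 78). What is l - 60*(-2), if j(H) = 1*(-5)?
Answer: 120 + I*√83 ≈ 120.0 + 9.1104*I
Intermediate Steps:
j(H) = -5
l = I*√83 (l = √(-5 - 78) = √(-83) = I*√83 ≈ 9.1104*I)
l - 60*(-2) = I*√83 - 60*(-2) = I*√83 - 10*(-12) = I*√83 + 120 = 120 + I*√83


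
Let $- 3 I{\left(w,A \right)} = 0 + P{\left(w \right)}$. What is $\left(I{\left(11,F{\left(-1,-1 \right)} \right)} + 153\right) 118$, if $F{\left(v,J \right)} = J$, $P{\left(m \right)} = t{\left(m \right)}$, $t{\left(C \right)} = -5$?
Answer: $\frac{54752}{3} \approx 18251.0$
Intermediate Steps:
$P{\left(m \right)} = -5$
$I{\left(w,A \right)} = \frac{5}{3}$ ($I{\left(w,A \right)} = - \frac{0 - 5}{3} = \left(- \frac{1}{3}\right) \left(-5\right) = \frac{5}{3}$)
$\left(I{\left(11,F{\left(-1,-1 \right)} \right)} + 153\right) 118 = \left(\frac{5}{3} + 153\right) 118 = \frac{464}{3} \cdot 118 = \frac{54752}{3}$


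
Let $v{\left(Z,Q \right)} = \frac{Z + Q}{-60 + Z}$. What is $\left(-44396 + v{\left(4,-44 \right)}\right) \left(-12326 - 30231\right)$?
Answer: $\frac{13225311219}{7} \approx 1.8893 \cdot 10^{9}$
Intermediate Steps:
$v{\left(Z,Q \right)} = \frac{Q + Z}{-60 + Z}$
$\left(-44396 + v{\left(4,-44 \right)}\right) \left(-12326 - 30231\right) = \left(-44396 + \frac{-44 + 4}{-60 + 4}\right) \left(-12326 - 30231\right) = \left(-44396 + \frac{1}{-56} \left(-40\right)\right) \left(-42557\right) = \left(-44396 - - \frac{5}{7}\right) \left(-42557\right) = \left(-44396 + \frac{5}{7}\right) \left(-42557\right) = \left(- \frac{310767}{7}\right) \left(-42557\right) = \frac{13225311219}{7}$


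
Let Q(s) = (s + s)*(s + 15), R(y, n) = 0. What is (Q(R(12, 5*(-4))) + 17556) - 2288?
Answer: 15268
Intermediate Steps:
Q(s) = 2*s*(15 + s) (Q(s) = (2*s)*(15 + s) = 2*s*(15 + s))
(Q(R(12, 5*(-4))) + 17556) - 2288 = (2*0*(15 + 0) + 17556) - 2288 = (2*0*15 + 17556) - 2288 = (0 + 17556) - 2288 = 17556 - 2288 = 15268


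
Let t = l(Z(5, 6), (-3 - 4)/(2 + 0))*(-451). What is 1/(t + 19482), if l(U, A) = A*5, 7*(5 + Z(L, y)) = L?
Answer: 2/54749 ≈ 3.6530e-5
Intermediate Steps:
Z(L, y) = -5 + L/7
l(U, A) = 5*A
t = 15785/2 (t = (5*((-3 - 4)/(2 + 0)))*(-451) = (5*(-7/2))*(-451) = -35/2*(-451) = 15785/2 ≈ 7892.5)
1/(t + 19482) = 1/(15785/2 + 19482) = 1/(54749/2) = 2/54749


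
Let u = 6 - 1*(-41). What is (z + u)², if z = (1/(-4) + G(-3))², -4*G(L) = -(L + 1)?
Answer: 579121/256 ≈ 2262.2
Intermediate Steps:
G(L) = ¼ + L/4 (G(L) = -(-1)*(L + 1)/4 = -(-1)*(1 + L)/4 = -(-1 - L)/4 = ¼ + L/4)
z = 9/16 (z = (1/(-4) + (¼ + (¼)*(-3)))² = (-¼ + (¼ - ¾))² = (-¼ - ½)² = (-¾)² = 9/16 ≈ 0.56250)
u = 47 (u = 6 + 41 = 47)
(z + u)² = (9/16 + 47)² = (761/16)² = 579121/256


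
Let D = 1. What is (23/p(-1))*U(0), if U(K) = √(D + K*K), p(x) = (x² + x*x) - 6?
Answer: -23/4 ≈ -5.7500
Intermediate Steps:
p(x) = -6 + 2*x² (p(x) = (x² + x²) - 6 = 2*x² - 6 = -6 + 2*x²)
U(K) = √(1 + K²) (U(K) = √(1 + K*K) = √(1 + K²))
(23/p(-1))*U(0) = (23/(-6 + 2*(-1)²))*√(1 + 0²) = (23/(-6 + 2*1))*√(1 + 0) = (23/(-6 + 2))*√1 = (23/(-4))*1 = -¼*23*1 = -23/4*1 = -23/4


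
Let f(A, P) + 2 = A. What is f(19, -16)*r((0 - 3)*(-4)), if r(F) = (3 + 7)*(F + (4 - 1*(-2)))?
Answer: 3060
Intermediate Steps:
f(A, P) = -2 + A
r(F) = 60 + 10*F (r(F) = 10*(F + (4 + 2)) = 10*(F + 6) = 10*(6 + F) = 60 + 10*F)
f(19, -16)*r((0 - 3)*(-4)) = (-2 + 19)*(60 + 10*((0 - 3)*(-4))) = 17*(60 + 10*(-3*(-4))) = 17*(60 + 10*12) = 17*(60 + 120) = 17*180 = 3060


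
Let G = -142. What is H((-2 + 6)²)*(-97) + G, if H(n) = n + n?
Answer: -3246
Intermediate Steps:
H(n) = 2*n
H((-2 + 6)²)*(-97) + G = (2*(-2 + 6)²)*(-97) - 142 = (2*4²)*(-97) - 142 = (2*16)*(-97) - 142 = 32*(-97) - 142 = -3104 - 142 = -3246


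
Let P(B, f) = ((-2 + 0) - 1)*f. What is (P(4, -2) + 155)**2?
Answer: 25921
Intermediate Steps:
P(B, f) = -3*f (P(B, f) = (-2 - 1)*f = -3*f)
(P(4, -2) + 155)**2 = (-3*(-2) + 155)**2 = (6 + 155)**2 = 161**2 = 25921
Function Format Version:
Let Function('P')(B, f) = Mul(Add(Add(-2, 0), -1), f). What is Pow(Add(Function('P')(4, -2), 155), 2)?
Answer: 25921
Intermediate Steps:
Function('P')(B, f) = Mul(-3, f) (Function('P')(B, f) = Mul(Add(-2, -1), f) = Mul(-3, f))
Pow(Add(Function('P')(4, -2), 155), 2) = Pow(Add(Mul(-3, -2), 155), 2) = Pow(Add(6, 155), 2) = Pow(161, 2) = 25921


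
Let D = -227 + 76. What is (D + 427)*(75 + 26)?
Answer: 27876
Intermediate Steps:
D = -151
(D + 427)*(75 + 26) = (-151 + 427)*(75 + 26) = 276*101 = 27876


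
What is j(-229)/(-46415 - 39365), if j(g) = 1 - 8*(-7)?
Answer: -57/85780 ≈ -0.00066449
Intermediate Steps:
j(g) = 57 (j(g) = 1 + 56 = 57)
j(-229)/(-46415 - 39365) = 57/(-46415 - 39365) = 57/(-85780) = 57*(-1/85780) = -57/85780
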